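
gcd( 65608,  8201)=8201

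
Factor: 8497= 29^1*293^1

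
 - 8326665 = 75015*( - 111 )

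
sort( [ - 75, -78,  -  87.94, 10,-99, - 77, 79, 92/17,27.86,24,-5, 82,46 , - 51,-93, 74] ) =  [-99,  -  93, - 87.94, - 78,-77 , -75,  -  51,  -  5,92/17,10,24, 27.86,  46, 74 , 79, 82] 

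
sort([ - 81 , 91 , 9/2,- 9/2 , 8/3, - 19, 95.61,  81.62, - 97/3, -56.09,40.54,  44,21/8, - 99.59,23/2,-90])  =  [-99.59,  -  90, - 81 , - 56.09, - 97/3,-19, - 9/2,  21/8,8/3, 9/2,23/2,40.54,  44,  81.62, 91,95.61]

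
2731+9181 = 11912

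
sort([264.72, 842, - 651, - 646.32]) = [ - 651, - 646.32,264.72,842]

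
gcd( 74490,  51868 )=2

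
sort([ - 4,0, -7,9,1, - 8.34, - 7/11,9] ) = [- 8.34,- 7, - 4,-7/11, 0, 1, 9,9] 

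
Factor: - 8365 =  - 5^1*7^1 * 239^1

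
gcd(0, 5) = 5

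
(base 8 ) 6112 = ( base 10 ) 3146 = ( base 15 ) deb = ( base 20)7H6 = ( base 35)2JV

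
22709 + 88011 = 110720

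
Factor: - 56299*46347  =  -2609289753= - 3^1*7^1*2207^1*56299^1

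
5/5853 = 5/5853 =0.00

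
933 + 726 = 1659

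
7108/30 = 236+ 14/15 = 236.93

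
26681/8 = 3335 + 1/8= 3335.12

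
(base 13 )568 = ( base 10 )931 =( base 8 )1643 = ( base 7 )2500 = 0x3a3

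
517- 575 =-58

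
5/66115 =1/13223 = 0.00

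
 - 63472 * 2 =- 126944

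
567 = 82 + 485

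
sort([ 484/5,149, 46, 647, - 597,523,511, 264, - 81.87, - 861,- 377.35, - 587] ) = [-861, - 597, - 587 , - 377.35, - 81.87, 46,  484/5,149, 264,511,523,  647]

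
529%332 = 197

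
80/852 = 20/213 = 0.09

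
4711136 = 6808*692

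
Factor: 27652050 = 2^1 * 3^3*5^2*20483^1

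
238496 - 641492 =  - 402996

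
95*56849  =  5400655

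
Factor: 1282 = 2^1*641^1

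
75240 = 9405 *8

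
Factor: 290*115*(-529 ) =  - 17642150 = - 2^1*5^2 * 23^3 * 29^1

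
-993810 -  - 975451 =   -  18359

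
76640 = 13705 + 62935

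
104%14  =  6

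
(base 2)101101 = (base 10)45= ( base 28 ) 1H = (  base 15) 30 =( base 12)39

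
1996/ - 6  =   - 998/3 = -332.67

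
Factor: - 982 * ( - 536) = 526352 = 2^4*67^1 * 491^1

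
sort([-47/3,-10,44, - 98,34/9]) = [-98, - 47/3, - 10,34/9,44]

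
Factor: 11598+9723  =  21321 = 3^2*23^1 * 103^1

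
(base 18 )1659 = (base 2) 1111011000011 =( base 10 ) 7875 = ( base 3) 101210200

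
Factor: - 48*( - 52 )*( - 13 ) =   -  32448 = - 2^6*3^1*13^2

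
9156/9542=4578/4771 = 0.96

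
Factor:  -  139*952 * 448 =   -  2^9 * 7^2*17^1*139^1 = - 59282944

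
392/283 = 1 + 109/283 = 1.39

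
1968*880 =1731840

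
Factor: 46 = 2^1*23^1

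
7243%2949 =1345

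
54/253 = 54/253 = 0.21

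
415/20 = 20 + 3/4 = 20.75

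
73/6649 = 73/6649 = 0.01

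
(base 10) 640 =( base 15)2CA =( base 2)1010000000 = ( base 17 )23B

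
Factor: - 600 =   -  2^3 * 3^1 * 5^2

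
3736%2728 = 1008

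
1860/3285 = 124/219 = 0.57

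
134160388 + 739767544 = 873927932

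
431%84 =11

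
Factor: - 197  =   - 197^1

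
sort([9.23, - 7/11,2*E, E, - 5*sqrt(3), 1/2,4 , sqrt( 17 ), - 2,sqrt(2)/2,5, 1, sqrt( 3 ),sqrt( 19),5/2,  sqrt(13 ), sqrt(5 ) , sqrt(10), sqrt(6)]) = [-5*sqrt( 3 ), - 2 , - 7/11,1/2,  sqrt( 2 ) /2 , 1,sqrt (3),sqrt ( 5 ),sqrt (6 ), 5/2,  E, sqrt(10), sqrt( 13 ), 4,sqrt(17 ),sqrt( 19 ),5 , 2*E,9.23]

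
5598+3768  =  9366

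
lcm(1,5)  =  5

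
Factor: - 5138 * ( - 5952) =30581376 = 2^7*3^1*7^1*31^1*367^1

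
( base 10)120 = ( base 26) 4g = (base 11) aa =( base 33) 3L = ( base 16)78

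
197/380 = 197/380  =  0.52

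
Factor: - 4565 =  - 5^1*11^1*83^1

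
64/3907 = 64/3907 = 0.02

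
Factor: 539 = 7^2*11^1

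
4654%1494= 172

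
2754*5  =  13770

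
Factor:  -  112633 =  - 163^1 * 691^1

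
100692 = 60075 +40617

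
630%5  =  0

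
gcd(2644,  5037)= 1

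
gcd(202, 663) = 1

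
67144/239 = 67144/239 = 280.94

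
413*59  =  24367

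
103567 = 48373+55194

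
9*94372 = 849348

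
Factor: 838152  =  2^3*3^2*7^1*1663^1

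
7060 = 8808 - 1748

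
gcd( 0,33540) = 33540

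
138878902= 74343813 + 64535089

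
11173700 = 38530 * 290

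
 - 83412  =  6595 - 90007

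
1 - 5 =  - 4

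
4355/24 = 181+11/24 = 181.46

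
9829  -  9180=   649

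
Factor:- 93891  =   - 3^1*7^1*17^1*263^1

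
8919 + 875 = 9794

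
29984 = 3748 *8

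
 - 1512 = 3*( - 504)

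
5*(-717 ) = -3585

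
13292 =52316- 39024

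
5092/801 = 6 + 286/801 = 6.36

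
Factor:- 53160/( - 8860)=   2^1 * 3^1 = 6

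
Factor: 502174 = 2^1*251087^1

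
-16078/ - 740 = 21 + 269/370 = 21.73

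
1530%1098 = 432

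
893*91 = 81263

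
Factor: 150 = 2^1*3^1*5^2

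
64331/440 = 146 + 91/440= 146.21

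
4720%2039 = 642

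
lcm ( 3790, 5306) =26530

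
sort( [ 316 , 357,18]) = [ 18,316,357 ]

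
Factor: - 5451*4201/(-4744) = 22899651/4744 = 2^( - 3 )*3^1*23^1*79^1*593^ ( - 1) * 4201^1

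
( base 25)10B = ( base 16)27c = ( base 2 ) 1001111100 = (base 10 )636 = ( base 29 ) lr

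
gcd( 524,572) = 4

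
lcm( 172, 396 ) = 17028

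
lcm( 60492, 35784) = 2540664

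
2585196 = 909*2844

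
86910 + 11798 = 98708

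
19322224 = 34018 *568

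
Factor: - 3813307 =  - 3813307^1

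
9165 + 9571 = 18736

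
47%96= 47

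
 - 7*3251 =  - 22757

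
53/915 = 53/915  =  0.06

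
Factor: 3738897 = 3^2*47^1 * 8839^1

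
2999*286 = 857714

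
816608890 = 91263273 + 725345617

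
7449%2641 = 2167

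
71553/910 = 78 + 573/910 = 78.63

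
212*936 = 198432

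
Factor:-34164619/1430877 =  - 3^( - 1)*7^( - 1 )*61^( - 1)*1117^( - 1)*1709^1*19991^1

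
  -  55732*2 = - 111464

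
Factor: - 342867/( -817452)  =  3941/9396 = 2^( - 2)*3^( - 4)*7^1*29^ ( - 1)*563^1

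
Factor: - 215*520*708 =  - 2^5*3^1*5^2 * 13^1*43^1*59^1 = - 79154400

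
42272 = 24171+18101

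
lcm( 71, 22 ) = 1562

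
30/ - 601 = - 1 + 571/601 = -0.05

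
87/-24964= - 1 + 24877/24964  =  -0.00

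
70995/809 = 70995/809 = 87.76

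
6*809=4854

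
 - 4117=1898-6015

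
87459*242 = 21165078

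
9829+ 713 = 10542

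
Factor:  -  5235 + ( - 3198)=-8433= - 3^2*937^1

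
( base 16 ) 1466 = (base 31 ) 5DE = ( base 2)1010001100110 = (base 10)5222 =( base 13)24b9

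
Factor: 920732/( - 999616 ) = -230183/249904 = - 2^( - 4)*383^1*601^1*15619^( - 1 ) 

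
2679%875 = 54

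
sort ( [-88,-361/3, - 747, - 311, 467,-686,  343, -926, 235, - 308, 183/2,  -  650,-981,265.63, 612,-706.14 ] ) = [-981, - 926 ,-747, - 706.14,-686, -650, - 311 , - 308,-361/3,-88, 183/2 , 235 , 265.63, 343, 467,  612]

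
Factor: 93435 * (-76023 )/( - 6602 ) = 7103209005/6602 = 2^( - 1)*3^3*5^1*3301^(-1)*6229^1*8447^1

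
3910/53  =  73+ 41/53  =  73.77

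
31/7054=31/7054 = 0.00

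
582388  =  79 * 7372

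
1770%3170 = 1770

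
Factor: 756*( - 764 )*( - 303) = 175007952 = 2^4*3^4*7^1*101^1*191^1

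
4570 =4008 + 562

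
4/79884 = 1/19971 =0.00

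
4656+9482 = 14138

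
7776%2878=2020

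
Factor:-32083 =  -32083^1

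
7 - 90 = -83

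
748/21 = 748/21 = 35.62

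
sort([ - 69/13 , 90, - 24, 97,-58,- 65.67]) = [ - 65.67, - 58 ,- 24, - 69/13, 90,97]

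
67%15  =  7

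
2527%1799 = 728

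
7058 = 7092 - 34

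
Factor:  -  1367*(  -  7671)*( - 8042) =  - 84330478794 = -  2^1 *3^1*1367^1 * 2557^1*4021^1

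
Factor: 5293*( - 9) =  - 3^2*67^1*79^1 = -47637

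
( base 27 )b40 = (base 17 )1b21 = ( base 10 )8127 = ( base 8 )17677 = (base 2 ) 1111110111111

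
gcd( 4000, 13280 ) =160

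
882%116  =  70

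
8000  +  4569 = 12569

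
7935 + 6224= 14159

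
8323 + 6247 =14570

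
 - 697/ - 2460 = 17/60 = 0.28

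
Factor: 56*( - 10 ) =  - 560 = - 2^4 * 5^1 * 7^1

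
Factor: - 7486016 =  - 2^6*116969^1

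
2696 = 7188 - 4492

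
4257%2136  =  2121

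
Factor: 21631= 97^1*223^1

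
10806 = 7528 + 3278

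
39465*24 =947160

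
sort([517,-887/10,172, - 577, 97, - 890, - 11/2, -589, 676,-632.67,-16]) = [ - 890, - 632.67, - 589 ,-577, - 887/10, - 16, - 11/2, 97 , 172, 517, 676 ]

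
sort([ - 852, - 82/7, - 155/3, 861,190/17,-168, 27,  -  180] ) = [-852,-180,  -  168, - 155/3, -82/7, 190/17 , 27, 861 ]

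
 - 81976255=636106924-718083179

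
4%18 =4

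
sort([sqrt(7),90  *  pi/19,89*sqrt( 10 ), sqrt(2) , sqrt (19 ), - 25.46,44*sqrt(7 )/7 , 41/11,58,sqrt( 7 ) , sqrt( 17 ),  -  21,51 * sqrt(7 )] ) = [ - 25.46, - 21,sqrt(2 ),sqrt( 7 ), sqrt( 7 ), 41/11,sqrt( 17), sqrt(19 ) , 90*pi/19,44*sqrt( 7) /7 , 58,51*sqrt( 7 ),89  *  sqrt(10 ) ] 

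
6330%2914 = 502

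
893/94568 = 893/94568 = 0.01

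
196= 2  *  98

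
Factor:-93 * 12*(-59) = 2^2*3^2*31^1*59^1 = 65844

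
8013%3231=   1551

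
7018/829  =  8 + 386/829= 8.47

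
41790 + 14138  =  55928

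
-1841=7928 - 9769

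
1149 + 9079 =10228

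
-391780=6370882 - 6762662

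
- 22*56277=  - 1238094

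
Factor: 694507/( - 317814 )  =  - 2^( - 1 )*3^( - 1)*7^( - 2)*11^1*19^1*23^( -1)*47^ ( - 1)*3323^1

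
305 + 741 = 1046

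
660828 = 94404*7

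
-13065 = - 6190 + - 6875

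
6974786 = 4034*1729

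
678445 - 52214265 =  - 51535820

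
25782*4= 103128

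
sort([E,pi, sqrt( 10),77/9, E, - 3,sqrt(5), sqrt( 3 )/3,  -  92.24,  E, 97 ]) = [  -  92.24, - 3,sqrt( 3)/3, sqrt( 5 ),E,E, E, pi,sqrt(10), 77/9,97 ] 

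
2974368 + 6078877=9053245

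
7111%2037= 1000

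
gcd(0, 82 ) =82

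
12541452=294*42658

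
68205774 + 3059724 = 71265498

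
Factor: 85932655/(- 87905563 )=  - 5^1 * 23^(-1 )*29^1*592639^1 *3821981^( - 1) 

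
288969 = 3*96323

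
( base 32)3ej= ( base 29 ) 461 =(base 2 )110111010011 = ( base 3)11212002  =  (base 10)3539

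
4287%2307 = 1980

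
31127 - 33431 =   -  2304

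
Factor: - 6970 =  - 2^1 * 5^1*17^1 * 41^1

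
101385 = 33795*3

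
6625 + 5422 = 12047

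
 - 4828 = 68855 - 73683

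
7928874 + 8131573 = 16060447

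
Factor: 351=3^3 * 13^1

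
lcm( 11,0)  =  0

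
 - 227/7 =  -  227/7 = - 32.43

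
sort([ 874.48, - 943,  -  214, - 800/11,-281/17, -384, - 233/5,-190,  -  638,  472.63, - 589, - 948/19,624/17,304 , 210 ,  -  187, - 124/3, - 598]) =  [ - 943, - 638, - 598, - 589,-384, - 214, - 190, - 187, - 800/11, - 948/19, - 233/5, - 124/3, - 281/17, 624/17, 210, 304,  472.63,874.48 ] 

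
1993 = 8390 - 6397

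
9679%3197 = 88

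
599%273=53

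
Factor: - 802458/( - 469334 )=3^2*61^(-1 )*109^1*409^1*3847^( - 1 ) = 401229/234667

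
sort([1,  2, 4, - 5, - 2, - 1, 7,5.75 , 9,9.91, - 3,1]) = [ - 5, - 3  , - 2, - 1,1, 1,2,  4,5.75, 7, 9,9.91 ]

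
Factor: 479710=2^1*5^1* 7^2 *11^1 *89^1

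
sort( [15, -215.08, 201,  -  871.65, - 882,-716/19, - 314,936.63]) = [ - 882,  -  871.65, - 314,-215.08, - 716/19, 15, 201,936.63]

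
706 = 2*353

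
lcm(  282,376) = 1128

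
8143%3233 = 1677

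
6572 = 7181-609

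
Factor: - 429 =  - 3^1*11^1*13^1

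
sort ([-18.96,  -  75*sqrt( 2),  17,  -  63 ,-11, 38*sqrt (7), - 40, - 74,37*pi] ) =[ - 75*sqrt(2), - 74, - 63 ,- 40,-18.96, - 11 , 17,38*sqrt(7 ),37*pi] 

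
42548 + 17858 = 60406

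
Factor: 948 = 2^2*3^1*79^1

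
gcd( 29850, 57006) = 6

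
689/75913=689/75913=0.01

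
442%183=76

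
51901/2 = 51901/2 = 25950.50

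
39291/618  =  13097/206 = 63.58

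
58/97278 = 29/48639 =0.00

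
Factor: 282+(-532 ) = -250 = - 2^1 *5^3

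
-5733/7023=-1 + 430/2341  =  -0.82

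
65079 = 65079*1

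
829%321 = 187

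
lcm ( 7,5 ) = 35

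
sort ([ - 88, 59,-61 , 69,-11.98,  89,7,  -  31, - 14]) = [  -  88, -61, - 31, - 14, - 11.98,7, 59, 69, 89]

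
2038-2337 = - 299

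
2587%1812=775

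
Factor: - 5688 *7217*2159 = -88627589064 = -  2^3*3^2 *7^1*17^1 * 79^1*127^1*  1031^1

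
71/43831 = 71/43831  =  0.00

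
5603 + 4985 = 10588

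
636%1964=636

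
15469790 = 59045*262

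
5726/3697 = 1 + 2029/3697 = 1.55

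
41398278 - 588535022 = - 547136744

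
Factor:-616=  - 2^3*7^1*11^1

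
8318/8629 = 8318/8629 =0.96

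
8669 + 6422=15091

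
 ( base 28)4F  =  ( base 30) 47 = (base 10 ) 127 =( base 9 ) 151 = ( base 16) 7F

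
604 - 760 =  -  156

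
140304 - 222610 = - 82306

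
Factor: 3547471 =19^1*186709^1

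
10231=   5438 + 4793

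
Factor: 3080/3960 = 7/9 = 3^ ( - 2)*  7^1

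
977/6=162 + 5/6 = 162.83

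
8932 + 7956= 16888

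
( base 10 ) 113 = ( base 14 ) 81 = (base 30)3n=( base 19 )5i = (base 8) 161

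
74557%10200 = 3157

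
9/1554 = 3/518 = 0.01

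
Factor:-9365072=- 2^4*585317^1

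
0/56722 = 0 = 0.00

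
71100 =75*948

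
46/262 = 23/131 = 0.18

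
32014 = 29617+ 2397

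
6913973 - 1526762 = 5387211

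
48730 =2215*22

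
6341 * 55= 348755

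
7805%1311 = 1250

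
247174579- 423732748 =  - 176558169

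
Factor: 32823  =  3^2*7^1*521^1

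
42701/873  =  42701/873  =  48.91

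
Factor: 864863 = 101^1 * 8563^1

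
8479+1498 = 9977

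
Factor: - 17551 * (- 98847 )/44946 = 192762633/4994 = 2^( - 1)*3^1 * 7^1*11^(-1 )*227^ ( - 1)*523^1*17551^1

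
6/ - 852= - 1/142  =  - 0.01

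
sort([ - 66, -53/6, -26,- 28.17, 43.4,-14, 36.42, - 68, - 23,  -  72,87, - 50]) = [-72, - 68,  -  66 ,-50, - 28.17, - 26,- 23,-14,  -  53/6,  36.42, 43.4, 87]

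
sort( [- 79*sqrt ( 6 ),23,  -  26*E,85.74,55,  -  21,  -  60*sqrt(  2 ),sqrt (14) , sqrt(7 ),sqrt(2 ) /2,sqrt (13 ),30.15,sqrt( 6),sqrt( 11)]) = [ - 79*sqrt( 6), - 60 * sqrt(2 ), - 26 * E,  -  21,sqrt(2)/2,sqrt(6),sqrt(7),sqrt( 11), sqrt(13),sqrt(14), 23, 30.15,55,  85.74]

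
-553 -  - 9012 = 8459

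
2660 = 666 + 1994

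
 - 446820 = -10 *44682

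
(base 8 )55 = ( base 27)1I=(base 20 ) 25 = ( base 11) 41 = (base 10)45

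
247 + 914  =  1161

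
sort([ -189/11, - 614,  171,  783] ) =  [ - 614, - 189/11, 171 , 783] 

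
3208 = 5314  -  2106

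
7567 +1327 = 8894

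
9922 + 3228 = 13150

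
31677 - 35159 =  - 3482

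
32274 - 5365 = 26909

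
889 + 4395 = 5284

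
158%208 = 158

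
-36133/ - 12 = 3011 + 1/12  =  3011.08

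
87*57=4959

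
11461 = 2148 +9313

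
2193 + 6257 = 8450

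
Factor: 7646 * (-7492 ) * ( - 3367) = 2^3*7^1 *13^1*37^1*1873^1*3823^1 = 192874662344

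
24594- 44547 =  - 19953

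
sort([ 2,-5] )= [ - 5,2]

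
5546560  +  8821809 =14368369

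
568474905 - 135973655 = 432501250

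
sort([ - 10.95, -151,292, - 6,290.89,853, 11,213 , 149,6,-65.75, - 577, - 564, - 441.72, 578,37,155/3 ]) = [ - 577, - 564, - 441.72,- 151, - 65.75,- 10.95, - 6 , 6,11,37 , 155/3,149,213,290.89,292,578,  853] 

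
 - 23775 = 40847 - 64622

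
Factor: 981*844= 827964 = 2^2* 3^2*109^1*211^1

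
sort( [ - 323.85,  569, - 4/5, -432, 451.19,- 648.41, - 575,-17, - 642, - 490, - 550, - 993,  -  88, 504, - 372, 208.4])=[-993, - 648.41,  -  642,-575, - 550, - 490,-432 , - 372, - 323.85, - 88, - 17, -4/5 , 208.4, 451.19,504,569]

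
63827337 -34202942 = 29624395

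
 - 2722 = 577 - 3299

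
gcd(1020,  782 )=34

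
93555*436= 40789980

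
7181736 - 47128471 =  - 39946735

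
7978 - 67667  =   - 59689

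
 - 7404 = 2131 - 9535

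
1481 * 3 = 4443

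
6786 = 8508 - 1722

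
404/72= 101/18 = 5.61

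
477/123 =159/41=3.88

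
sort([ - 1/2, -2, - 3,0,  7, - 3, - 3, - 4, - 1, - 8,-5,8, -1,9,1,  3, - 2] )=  [ - 8,-5, - 4, - 3, - 3, - 3, - 2, - 2, - 1,-1, - 1/2,0, 1,3, 7,8,9 ] 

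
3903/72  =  1301/24 = 54.21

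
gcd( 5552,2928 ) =16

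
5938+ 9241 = 15179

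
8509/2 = 4254  +  1/2 = 4254.50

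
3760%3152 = 608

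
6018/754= 7 +370/377 = 7.98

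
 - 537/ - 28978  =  537/28978=0.02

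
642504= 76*8454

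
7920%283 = 279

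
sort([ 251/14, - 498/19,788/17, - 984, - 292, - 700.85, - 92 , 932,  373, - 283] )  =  [- 984, - 700.85, - 292, - 283,  -  92, - 498/19,  251/14, 788/17, 373 , 932]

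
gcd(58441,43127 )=1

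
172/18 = 86/9  =  9.56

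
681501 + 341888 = 1023389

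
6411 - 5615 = 796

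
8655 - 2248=6407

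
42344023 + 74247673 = 116591696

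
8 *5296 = 42368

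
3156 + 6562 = 9718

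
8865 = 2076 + 6789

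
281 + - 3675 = - 3394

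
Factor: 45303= 3^1*15101^1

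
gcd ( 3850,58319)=1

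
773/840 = 773/840 = 0.92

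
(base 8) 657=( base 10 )431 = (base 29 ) ep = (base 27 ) FQ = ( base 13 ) 272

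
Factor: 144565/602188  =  145/604 = 2^(-2 )*5^1*29^1*151^( - 1)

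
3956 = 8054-4098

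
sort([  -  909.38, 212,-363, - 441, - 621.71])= [-909.38,-621.71 , - 441, - 363,212]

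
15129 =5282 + 9847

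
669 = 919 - 250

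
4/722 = 2/361 = 0.01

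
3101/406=7 + 37/58 = 7.64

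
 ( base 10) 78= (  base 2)1001110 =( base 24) 36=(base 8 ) 116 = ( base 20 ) 3i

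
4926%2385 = 156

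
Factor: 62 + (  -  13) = 49 =7^2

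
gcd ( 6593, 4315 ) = 1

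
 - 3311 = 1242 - 4553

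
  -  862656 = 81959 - 944615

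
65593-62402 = 3191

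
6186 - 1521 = 4665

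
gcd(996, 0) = 996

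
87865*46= 4041790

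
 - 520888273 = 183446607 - 704334880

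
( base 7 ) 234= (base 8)173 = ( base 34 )3l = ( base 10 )123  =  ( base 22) 5D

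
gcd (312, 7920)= 24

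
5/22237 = 5/22237 = 0.00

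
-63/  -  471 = 21/157 = 0.13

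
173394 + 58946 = 232340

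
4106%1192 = 530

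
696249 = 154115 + 542134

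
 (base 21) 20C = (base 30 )to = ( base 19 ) 291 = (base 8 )1576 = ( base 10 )894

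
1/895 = 1/895 = 0.00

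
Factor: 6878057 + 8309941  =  15187998 = 2^1 * 3^1*7^1*53^1*6823^1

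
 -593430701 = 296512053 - 889942754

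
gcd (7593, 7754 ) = 1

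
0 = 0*1321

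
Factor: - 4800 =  - 2^6*3^1*5^2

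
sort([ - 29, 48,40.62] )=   [ - 29,40.62, 48]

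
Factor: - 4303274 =  -  2^1*2151637^1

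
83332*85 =7083220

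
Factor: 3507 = 3^1*7^1*167^1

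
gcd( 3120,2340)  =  780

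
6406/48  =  3203/24 = 133.46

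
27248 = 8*3406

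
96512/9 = 96512/9 = 10723.56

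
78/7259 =78/7259 = 0.01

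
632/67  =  632/67 = 9.43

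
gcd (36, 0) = 36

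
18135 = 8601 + 9534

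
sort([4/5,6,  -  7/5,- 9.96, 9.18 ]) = [- 9.96, - 7/5,4/5,6, 9.18] 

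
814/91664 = 407/45832 = 0.01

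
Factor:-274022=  - 2^1*7^1*23^2*37^1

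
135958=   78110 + 57848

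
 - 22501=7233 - 29734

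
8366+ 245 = 8611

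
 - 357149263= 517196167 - 874345430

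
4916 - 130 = 4786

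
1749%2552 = 1749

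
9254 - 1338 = 7916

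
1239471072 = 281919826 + 957551246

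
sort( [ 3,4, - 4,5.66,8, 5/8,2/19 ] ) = [ - 4,2/19,5/8,3,4, 5.66,8]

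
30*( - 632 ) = - 18960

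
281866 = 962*293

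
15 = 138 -123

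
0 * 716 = 0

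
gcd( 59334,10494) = 66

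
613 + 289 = 902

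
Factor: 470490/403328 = 235245/201664=2^( -6)*3^1 *5^1*23^ (-1)*137^(  -  1)*15683^1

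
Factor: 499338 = 2^1*3^3*7^1*1321^1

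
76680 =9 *8520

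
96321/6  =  32107/2  =  16053.50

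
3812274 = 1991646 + 1820628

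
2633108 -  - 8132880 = 10765988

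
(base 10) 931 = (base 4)32203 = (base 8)1643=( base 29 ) 133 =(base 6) 4151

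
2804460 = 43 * 65220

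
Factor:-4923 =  - 3^2*547^1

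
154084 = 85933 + 68151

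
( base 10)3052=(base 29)3i7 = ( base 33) 2qg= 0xBEC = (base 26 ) 4da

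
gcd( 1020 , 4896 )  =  204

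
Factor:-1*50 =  - 50 = -  2^1*5^2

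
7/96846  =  7/96846 = 0.00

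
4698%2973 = 1725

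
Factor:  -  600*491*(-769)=2^3 * 3^1 * 5^2*491^1*769^1 = 226547400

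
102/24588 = 17/4098 = 0.00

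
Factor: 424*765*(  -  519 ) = - 168342840 = -2^3 *3^3 * 5^1 * 17^1*53^1*173^1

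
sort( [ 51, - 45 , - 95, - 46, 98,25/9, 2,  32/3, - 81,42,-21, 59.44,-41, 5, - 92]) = [ - 95, - 92,-81,  -  46, - 45,-41, - 21 , 2, 25/9, 5, 32/3,42, 51, 59.44,98 ] 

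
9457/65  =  145 + 32/65 = 145.49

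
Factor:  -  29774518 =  - 2^1*311^1* 47869^1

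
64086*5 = 320430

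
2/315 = 2/315=0.01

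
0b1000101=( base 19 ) 3c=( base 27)2F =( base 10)69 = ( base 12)59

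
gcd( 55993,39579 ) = 1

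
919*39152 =35980688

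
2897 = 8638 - 5741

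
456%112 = 8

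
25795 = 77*335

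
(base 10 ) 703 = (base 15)31d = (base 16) 2bf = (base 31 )ML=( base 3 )222001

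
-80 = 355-435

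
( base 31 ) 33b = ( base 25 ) 4jc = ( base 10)2987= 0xbab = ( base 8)5653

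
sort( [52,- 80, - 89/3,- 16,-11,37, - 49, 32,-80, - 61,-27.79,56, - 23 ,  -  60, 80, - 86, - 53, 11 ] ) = [ - 86,-80, - 80, - 61, - 60, - 53, - 49, - 89/3, - 27.79, - 23,-16, - 11, 11,  32,37, 52,56, 80 ] 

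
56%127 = 56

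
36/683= 36/683 = 0.05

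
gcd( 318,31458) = 6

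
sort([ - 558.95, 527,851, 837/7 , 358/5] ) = [  -  558.95, 358/5, 837/7, 527,  851 ] 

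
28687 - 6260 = 22427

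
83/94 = 83/94 = 0.88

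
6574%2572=1430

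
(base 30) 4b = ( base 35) 3q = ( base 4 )2003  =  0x83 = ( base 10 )131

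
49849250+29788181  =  79637431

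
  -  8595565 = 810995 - 9406560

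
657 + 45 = 702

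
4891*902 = 4411682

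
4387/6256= 4387/6256  =  0.70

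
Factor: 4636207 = 4636207^1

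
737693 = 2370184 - 1632491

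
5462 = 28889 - 23427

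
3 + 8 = 11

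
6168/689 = 6168/689 = 8.95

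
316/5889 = 316/5889  =  0.05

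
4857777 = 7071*687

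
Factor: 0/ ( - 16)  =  0= 0^1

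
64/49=64/49  =  1.31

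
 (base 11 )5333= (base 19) 10a5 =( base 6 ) 52354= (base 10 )7054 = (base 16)1b8e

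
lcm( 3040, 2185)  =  69920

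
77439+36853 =114292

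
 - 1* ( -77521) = 77521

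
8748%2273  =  1929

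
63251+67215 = 130466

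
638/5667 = 638/5667 = 0.11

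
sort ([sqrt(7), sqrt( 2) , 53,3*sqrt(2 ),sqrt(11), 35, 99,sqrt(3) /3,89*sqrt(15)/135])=[ sqrt( 3)/3,sqrt ( 2),89*sqrt(15)/135, sqrt(7),sqrt(11 ), 3*sqrt(2),35, 53,99 ] 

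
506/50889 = 506/50889 = 0.01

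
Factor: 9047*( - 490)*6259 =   -  2^1*5^1*7^2* 11^1*83^1*109^1*569^1   =  - 27746334770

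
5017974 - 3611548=1406426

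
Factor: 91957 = 91957^1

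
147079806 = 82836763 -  - 64243043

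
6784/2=3392 = 3392.00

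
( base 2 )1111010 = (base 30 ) 42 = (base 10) 122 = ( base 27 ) 4E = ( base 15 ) 82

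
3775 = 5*755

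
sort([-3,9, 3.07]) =[  -  3, 3.07, 9 ]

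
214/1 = 214 =214.00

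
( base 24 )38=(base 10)80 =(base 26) 32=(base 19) 44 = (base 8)120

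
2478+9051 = 11529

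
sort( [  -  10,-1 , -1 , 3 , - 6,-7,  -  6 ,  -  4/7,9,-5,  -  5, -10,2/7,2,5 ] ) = [ - 10,-10 , - 7, - 6, - 6, - 5, - 5,  -  1 ,-1, - 4/7, 2/7 , 2,3,5 , 9]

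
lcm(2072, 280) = 10360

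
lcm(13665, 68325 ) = 68325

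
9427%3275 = 2877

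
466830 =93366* 5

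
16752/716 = 4188/179= 23.40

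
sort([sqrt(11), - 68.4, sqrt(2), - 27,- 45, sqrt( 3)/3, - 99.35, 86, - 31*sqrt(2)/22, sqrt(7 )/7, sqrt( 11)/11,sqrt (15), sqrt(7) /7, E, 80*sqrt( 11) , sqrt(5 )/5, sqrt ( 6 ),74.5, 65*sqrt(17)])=[  -  99.35, - 68.4, - 45, - 27, - 31*sqrt ( 2)/22, sqrt( 11)/11, sqrt( 7 )/7,sqrt(7)/7, sqrt(5)/5, sqrt( 3 ) /3,sqrt(2), sqrt( 6 ), E, sqrt(11),sqrt(15) , 74.5, 86, 80*sqrt(11 ), 65*sqrt( 17)]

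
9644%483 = 467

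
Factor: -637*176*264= -29597568  =  - 2^7 * 3^1*7^2*11^2*13^1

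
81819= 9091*9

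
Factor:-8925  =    -  3^1*5^2*7^1*17^1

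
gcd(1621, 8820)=1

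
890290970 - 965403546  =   - 75112576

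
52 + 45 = 97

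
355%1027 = 355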